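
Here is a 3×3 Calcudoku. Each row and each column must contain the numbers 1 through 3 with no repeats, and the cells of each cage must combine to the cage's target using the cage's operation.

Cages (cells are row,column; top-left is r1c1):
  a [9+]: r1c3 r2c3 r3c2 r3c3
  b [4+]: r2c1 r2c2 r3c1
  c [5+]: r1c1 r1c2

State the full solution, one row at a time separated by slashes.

Cage b needs sum 4, leaving r2c1 = 2.
Cage b needs sum 4; hence r2c2 = 1.
Row 2 already has 1, so r2c3 = 3.
Cage b needs sum 4, so r3c1 = 1.
The 4 cells of cage a must have sum 9; hence r3c2 = 3.
Row 3 now contains 1; hence r3c3 = 2.
Column 1 already has 2, which forces r1c1 = 3.
3 is placed in column 2; hence r1c2 = 2.
Column 3 already has 2, leaving r1c3 = 1.

3 2 1 / 2 1 3 / 1 3 2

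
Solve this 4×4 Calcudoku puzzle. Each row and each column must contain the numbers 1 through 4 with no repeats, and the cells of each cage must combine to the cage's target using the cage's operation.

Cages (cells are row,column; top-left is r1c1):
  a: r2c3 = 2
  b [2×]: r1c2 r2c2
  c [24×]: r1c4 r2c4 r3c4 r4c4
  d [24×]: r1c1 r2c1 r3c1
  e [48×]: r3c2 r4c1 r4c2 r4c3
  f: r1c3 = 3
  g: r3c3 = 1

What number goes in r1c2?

Cage f is a single given cell, so r1c3 = 3.
Cage a is given, so r2c3 = 2.
G is a freebie, which forces r3c3 = 1.
1 is placed in column 3, so r4c3 = 4.
The two cells of cage b must have product 2, which forces r1c2 = 2.
Row 2 now contains 2, so r2c2 = 1.
2 is placed in column 2, leaving r3c2 = 4.
1 is placed in column 2, so r4c2 = 3.
Row 1 now contains 2; hence r1c1 = 4.
Row 1 now contains 4, which forces r1c4 = 1.
Cage d has product 24, leaving r2c1 = 3.
Row 2 now contains 3; hence r2c4 = 4.
The 3 cells of cage d must have product 24, so r3c1 = 2.
2 is placed in row 3; hence r3c4 = 3.
The 4 cells of cage e must have product 48, leaving r4c1 = 1.
Column 4 already has 1, which forces r4c4 = 2.
The full grid is 4 2 3 1 / 3 1 2 4 / 2 4 1 3 / 1 3 4 2.

2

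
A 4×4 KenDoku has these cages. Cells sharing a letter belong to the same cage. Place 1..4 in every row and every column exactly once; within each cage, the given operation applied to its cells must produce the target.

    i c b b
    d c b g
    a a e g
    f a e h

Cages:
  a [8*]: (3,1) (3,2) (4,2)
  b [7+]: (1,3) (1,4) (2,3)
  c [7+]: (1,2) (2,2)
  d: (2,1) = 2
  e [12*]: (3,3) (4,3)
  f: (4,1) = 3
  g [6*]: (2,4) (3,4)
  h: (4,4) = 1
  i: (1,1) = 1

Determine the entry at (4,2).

I is a freebie, so (1,1) = 1.
Cage d is a single given cell, which forces (2,1) = 2.
2 is placed in row 2; hence (2,4) = 3.
Column 1 already has 2, so (3,1) = 4.
Row 3 now contains 4, so (3,3) = 3.
Column 4 now contains 3, which forces (3,4) = 2.
Cage f is given; hence (4,1) = 3.
Column 3 now contains 3; hence (4,3) = 4.
Cage h is a single given cell; hence (4,4) = 1.
Cage c needs two cells with sum 7, so (1,2) = 3.
Column 3 already has 4, so (1,3) = 2.
Column 4 already has 2; hence (1,4) = 4.
Row 2 now contains 3; hence (2,2) = 4.
Column 3 already has 4, which forces (2,3) = 1.
Row 3 already has 2; hence (3,2) = 1.
Row 4 already has 1, leaving (4,2) = 2.
The full grid is 1 3 2 4 / 2 4 1 3 / 4 1 3 2 / 3 2 4 1.

2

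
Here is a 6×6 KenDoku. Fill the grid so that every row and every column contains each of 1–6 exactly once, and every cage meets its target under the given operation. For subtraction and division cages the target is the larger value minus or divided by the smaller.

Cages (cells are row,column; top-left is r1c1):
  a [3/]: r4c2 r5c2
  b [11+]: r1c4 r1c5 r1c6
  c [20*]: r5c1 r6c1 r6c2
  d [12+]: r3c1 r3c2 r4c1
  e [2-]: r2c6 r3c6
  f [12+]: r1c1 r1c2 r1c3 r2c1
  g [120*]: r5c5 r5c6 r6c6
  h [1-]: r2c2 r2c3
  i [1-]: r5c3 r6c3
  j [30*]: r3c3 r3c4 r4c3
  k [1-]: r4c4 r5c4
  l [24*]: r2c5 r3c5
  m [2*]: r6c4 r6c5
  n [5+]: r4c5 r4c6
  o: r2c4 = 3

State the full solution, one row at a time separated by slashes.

Cage o is a single given cell, which forces r2c4 = 3.
In row 6, 3 can only go at r6c3, so r6c3 = 3.
Row 5 needs a 3, and only r5c2 is open for it.
Cage a needs two cells with quotient 3, which forces r4c2 = 1.
In row 6, 6 can only go at r6c6, so r6c6 = 6.
Row 5 needs a 6, and only r5c4 is open for it.
Cage k needs two cells with difference 1, leaving r4c4 = 5.
The 3 cells of cage j must have product 30, so r3c3 = 5.
Column 4 now contains 5, so r3c4 = 1.
5 is placed in row 4; hence r4c3 = 6.
Column 4 now contains 1, so r6c4 = 2.
Row 6 already has 2, leaving r6c5 = 1.
2 is placed in column 4, which forces r1c4 = 4.
Cage c has product 20; hence r5c1 = 1.
The only place for 3 in row 1 is r1c1.
In row 3, 3 can only go at r3c6, so r3c6 = 3.
Cage n needs two cells with sum 5, so r4c5 = 3.
3 is placed in column 6, so r4c6 = 2.
Row 4 now contains 2, which forces r4c1 = 4.
4 is placed in column 1, leaving r6c1 = 5.
Row 6 already has 5, leaving r6c2 = 4.
In row 3, 4 can only go at r3c5, so r3c5 = 4.
Column 5 already has 4, leaving r2c5 = 6.
Column 5 already has 4, leaving r5c5 = 5.
Cage g has product 120, which forces r5c6 = 4.
Column 5 now contains 6, so r1c5 = 2.
Cage b has sum 11; hence r1c6 = 5.
6 is placed in row 2, which forces r2c1 = 2.
Row 2 already has 2, leaving r2c2 = 5.
5 is placed in column 6, so r2c6 = 1.
Column 1 now contains 2, leaving r3c1 = 6.
Row 3 already has 6, which forces r3c2 = 2.
Row 5 already has 4, so r5c3 = 2.
Row 1 now contains 5; hence r1c2 = 6.
Row 1 now contains 2, leaving r1c3 = 1.
1 is placed in row 2; hence r2c3 = 4.

3 6 1 4 2 5 / 2 5 4 3 6 1 / 6 2 5 1 4 3 / 4 1 6 5 3 2 / 1 3 2 6 5 4 / 5 4 3 2 1 6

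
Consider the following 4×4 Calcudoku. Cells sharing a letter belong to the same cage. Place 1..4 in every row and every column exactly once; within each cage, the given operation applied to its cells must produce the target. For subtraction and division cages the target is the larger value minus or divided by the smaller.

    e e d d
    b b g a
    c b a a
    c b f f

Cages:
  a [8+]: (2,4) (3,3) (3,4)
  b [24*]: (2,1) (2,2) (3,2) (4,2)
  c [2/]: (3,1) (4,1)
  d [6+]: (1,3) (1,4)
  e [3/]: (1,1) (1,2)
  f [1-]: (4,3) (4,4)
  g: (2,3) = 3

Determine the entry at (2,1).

Cage g is given, so (2,3) = 3.
Column 1 needs a 3, and only (1,1) is open for it.
Row 1 now contains 3, so (1,2) = 1.
Cage b needs product 24, which forces (2,1) = 1.
In row 3, 1 can only go at (3,3), so (3,3) = 1.
Cage a has sum 8, leaving (2,4) = 4.
The 3 cells of cage a must have sum 8, so (3,4) = 3.
Column 4 already has 3, which forces (4,4) = 1.
The two cells of cage d must have sum 6, leaving (1,3) = 4.
Column 4 now contains 4; hence (1,4) = 2.
4 is placed in row 2, so (2,2) = 2.
Cage b has product 24, which forces (3,2) = 4.
Cage b has product 24; hence (4,2) = 3.
The two cells of cage f must have difference 1, so (4,3) = 2.
4 is placed in row 3, so (3,1) = 2.
2 is placed in row 4, which forces (4,1) = 4.
Completed grid: 3 1 4 2 / 1 2 3 4 / 2 4 1 3 / 4 3 2 1.

1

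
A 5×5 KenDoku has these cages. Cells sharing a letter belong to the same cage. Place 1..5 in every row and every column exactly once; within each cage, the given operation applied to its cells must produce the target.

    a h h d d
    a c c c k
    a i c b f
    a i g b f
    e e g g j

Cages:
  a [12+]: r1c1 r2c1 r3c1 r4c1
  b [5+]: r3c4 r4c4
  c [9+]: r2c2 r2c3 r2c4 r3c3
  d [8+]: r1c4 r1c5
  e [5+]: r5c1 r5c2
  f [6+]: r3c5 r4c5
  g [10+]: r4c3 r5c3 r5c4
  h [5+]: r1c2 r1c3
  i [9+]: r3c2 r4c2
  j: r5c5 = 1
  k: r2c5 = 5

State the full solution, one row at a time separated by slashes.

Cage k is a single given cell, so r2c5 = 5.
Cage j is a single given cell; hence r5c5 = 1.
The two cells of cage d must have sum 8, which forces r1c4 = 5.
Column 5 already has 5, leaving r1c5 = 3.
Row 1 needs a 2, and only r1c1 is open for it.
2 is placed in column 1, so r5c1 = 3.
Cage e needs two cells with sum 5; hence r5c2 = 2.
Row 5 now contains 2, so r5c4 = 4.
The 3 cells of cage g must have sum 10; hence r4c3 = 1.
Row 5 now contains 4, leaving r5c3 = 5.
Cage h's pair has sum 5; hence r1c2 = 1.
Column 3 already has 1; hence r1c3 = 4.
Column 2 already has 1, so r2c2 = 3.
Column 3 now contains 4, so r2c3 = 2.
Row 2 now contains 2, which forces r2c4 = 1.
2 is placed in column 3, so r3c3 = 3.
Row 3 already has 3, leaving r3c4 = 2.
Row 3 now contains 2, so r3c5 = 4.
2 is placed in column 4; hence r4c4 = 3.
Column 5 already has 4, so r4c5 = 2.
Row 2 now contains 1, leaving r2c1 = 4.
The 4 cells of cage a must have sum 12, which forces r3c1 = 1.
Row 3 already has 4; hence r3c2 = 5.
The 4 cells of cage a must have sum 12, which forces r4c1 = 5.
The two cells of cage i must have sum 9, leaving r4c2 = 4.

2 1 4 5 3 / 4 3 2 1 5 / 1 5 3 2 4 / 5 4 1 3 2 / 3 2 5 4 1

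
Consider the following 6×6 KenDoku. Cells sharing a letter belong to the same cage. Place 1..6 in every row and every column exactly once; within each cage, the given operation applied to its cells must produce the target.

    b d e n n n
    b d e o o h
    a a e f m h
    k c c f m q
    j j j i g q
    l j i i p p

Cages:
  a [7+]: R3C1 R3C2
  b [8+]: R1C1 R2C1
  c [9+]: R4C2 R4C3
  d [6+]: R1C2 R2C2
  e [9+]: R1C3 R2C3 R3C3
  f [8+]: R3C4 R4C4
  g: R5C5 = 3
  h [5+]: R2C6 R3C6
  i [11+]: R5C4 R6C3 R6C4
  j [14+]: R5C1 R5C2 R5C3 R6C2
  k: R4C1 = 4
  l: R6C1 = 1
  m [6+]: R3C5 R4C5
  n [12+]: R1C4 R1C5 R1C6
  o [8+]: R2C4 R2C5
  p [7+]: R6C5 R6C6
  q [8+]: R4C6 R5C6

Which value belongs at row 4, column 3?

Cage k is a single given cell, so R4C1 = 4.
G is a freebie; hence R5C5 = 3.
L is a freebie, so R6C1 = 1.
In row 4, 1 can only go at R4C5, so R4C5 = 1.
Cage m's pair has sum 6, leaving R3C5 = 5.
The only place for 5 in row 4 is R4C4.
The two cells of cage f must have sum 8; hence R3C4 = 3.
3 is placed in row 3; hence R3C1 = 6.
The two cells of cage a must have sum 7, so R3C2 = 1.
The only place for 5 in row 2 is R2C1.
Column 1 now contains 5, so R1C1 = 3.
Column 1 now contains 5, which forces R5C1 = 2.
In row 1, 5 can only go at R1C6, so R1C6 = 5.
Cage n has sum 12, so R1C4 = 1.
Cage n needs sum 12; hence R1C5 = 6.
6 is placed in column 5, so R2C5 = 2.
Cage q's pair has sum 8, which forces R4C6 = 2.
Column 6 already has 5, so R5C6 = 6.
The two cells of cage p must have sum 7, leaving R6C5 = 4.
Column 6 already has 5, so R6C6 = 3.
The two cells of cage d must have sum 6, leaving R1C2 = 2.
2 is placed in row 1, which forces R1C3 = 4.
Row 2 now contains 2; hence R2C2 = 4.
The 3 cells of cage e must have sum 9, which forces R2C3 = 3.
Row 2 now contains 2; hence R2C4 = 6.
Column 6 now contains 3, leaving R2C6 = 1.
Column 3 now contains 4, leaving R3C3 = 2.
Column 6 now contains 2, so R3C6 = 4.
Column 3 already has 3; hence R4C3 = 6.
Cage j needs sum 14; hence R5C2 = 5.
Cage j needs sum 14, leaving R5C3 = 1.
6 is placed in row 5, which forces R5C4 = 4.
Cage j needs sum 14; hence R6C2 = 6.
Cage i has sum 11, which forces R6C3 = 5.
Cage i has sum 11, leaving R6C4 = 2.
6 is placed in row 4; hence R4C2 = 3.
The full grid is 3 2 4 1 6 5 / 5 4 3 6 2 1 / 6 1 2 3 5 4 / 4 3 6 5 1 2 / 2 5 1 4 3 6 / 1 6 5 2 4 3.

6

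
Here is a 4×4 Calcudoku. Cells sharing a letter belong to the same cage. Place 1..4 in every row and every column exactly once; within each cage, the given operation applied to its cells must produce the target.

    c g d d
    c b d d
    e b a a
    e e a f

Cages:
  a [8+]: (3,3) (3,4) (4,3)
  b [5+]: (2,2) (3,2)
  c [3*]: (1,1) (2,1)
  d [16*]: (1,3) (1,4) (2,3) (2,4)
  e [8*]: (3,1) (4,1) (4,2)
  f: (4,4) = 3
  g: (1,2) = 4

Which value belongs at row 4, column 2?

G is a freebie; hence (1,2) = 4.
Cage f is given; hence (4,4) = 3.
Row 1 needs a 3, and only (1,1) is open for it.
3 is placed in column 1; hence (2,1) = 1.
Cage e needs product 8, so (4,2) = 1.
The only place for 3 in row 2 is (2,2).
Column 2 already has 3, which forces (3,2) = 2.
Row 3 already has 2, leaving (3,4) = 1.
Cage d needs product 16, which forces (1,3) = 1.
1 is placed in column 4; hence (1,4) = 2.
Cage d needs product 16; hence (2,3) = 2.
Cage d has product 16, so (2,4) = 4.
Row 3 already has 2, leaving (3,1) = 4.
Cage a needs sum 8, so (3,3) = 3.
The 3 cells of cage e must have product 8, so (4,1) = 2.
The 3 cells of cage a must have sum 8; hence (4,3) = 4.
Filled in: 3 4 1 2 / 1 3 2 4 / 4 2 3 1 / 2 1 4 3.

1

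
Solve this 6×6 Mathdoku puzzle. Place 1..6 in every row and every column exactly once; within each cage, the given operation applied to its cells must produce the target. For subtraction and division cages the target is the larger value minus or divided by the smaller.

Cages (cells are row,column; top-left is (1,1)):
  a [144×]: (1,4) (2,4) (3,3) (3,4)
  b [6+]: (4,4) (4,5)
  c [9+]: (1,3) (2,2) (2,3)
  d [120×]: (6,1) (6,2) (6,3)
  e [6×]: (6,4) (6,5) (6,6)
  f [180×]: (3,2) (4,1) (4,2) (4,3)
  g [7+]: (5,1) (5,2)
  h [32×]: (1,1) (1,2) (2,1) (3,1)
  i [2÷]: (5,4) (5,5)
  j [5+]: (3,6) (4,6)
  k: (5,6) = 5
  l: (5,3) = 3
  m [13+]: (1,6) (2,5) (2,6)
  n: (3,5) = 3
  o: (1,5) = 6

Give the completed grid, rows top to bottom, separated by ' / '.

Cage h needs product 32, leaving (1,2) = 4.
Cage o is given, so (1,5) = 6.
Cage n is given, leaving (3,5) = 3.
Cage l is a single given cell; hence (5,3) = 3.
Cage k is given, which forces (5,6) = 5.
Cage m has sum 13, so (2,6) = 6.
Row 1 needs a 5, and only (1,3) is open for it.
Cage c has sum 9, so (2,2) = 3.
Cage c has sum 9, leaving (2,3) = 1.
Cage a needs product 144, which forces (1,4) = 3.
3 is placed in row 1, which forces (1,6) = 2.
2 is placed in row 1, which forces (1,1) = 1.
Cage m has sum 13; hence (2,5) = 5.
Column 1 now contains 1, so (5,1) = 6.
Row 5 now contains 6, leaving (5,2) = 1.
Cage e has product 6, so (6,6) = 3.
Cage f needs product 180, which forces (4,1) = 3.
In row 3, 1 can only go at (3,6), so (3,6) = 1.
Column 6 already has 1; hence (4,6) = 4.
Cage b's pair has sum 6, so (4,4) = 5.
The two cells of cage b must have sum 6; hence (4,5) = 1.
Column 5 already has 1, leaving (6,5) = 2.
The 4 cells of cage f must have product 180, leaving (3,2) = 5.
The two cells of cage i must have quotient 2, so (5,4) = 2.
2 is placed in column 5, so (5,5) = 4.
Column 2 already has 5, which forces (6,2) = 6.
6 is placed in row 6, so (6,3) = 4.
Row 6 now contains 2, leaving (6,4) = 1.
Column 4 now contains 2, which forces (2,4) = 4.
The 4 cells of cage a must have product 144, so (3,3) = 2.
Cage a has product 144, leaving (3,4) = 6.
Column 2 already has 6; hence (4,2) = 2.
The 4 cells of cage f must have product 180, which forces (4,3) = 6.
4 is placed in row 6, so (6,1) = 5.
Row 2 now contains 4; hence (2,1) = 2.
2 is placed in row 3, so (3,1) = 4.

1 4 5 3 6 2 / 2 3 1 4 5 6 / 4 5 2 6 3 1 / 3 2 6 5 1 4 / 6 1 3 2 4 5 / 5 6 4 1 2 3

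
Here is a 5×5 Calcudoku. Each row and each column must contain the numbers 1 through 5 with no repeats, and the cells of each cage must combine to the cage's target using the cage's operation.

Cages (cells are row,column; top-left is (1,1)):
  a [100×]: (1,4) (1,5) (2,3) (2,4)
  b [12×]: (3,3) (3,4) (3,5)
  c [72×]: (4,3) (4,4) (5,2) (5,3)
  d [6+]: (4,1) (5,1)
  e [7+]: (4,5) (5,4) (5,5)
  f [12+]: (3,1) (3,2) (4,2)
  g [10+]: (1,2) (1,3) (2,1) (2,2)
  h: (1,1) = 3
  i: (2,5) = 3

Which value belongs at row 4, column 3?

Cage h is a single given cell, which forces (1,1) = 3.
Cage i is a single given cell, which forces (2,5) = 3.
The only place for 2 in row 3 is (3,2).
Cage f needs sum 12, leaving (3,1) = 5.
Cage f needs sum 12; hence (4,2) = 5.
Row 4 needs a 1, and only (4,5) is open for it.
Column 5 already has 1; hence (3,5) = 4.
The only place for 1 in row 5 is (5,4).
Cage b needs product 12; hence (3,3) = 1.
1 is placed in column 4, so (3,4) = 3.
Cage e needs sum 7; hence (5,5) = 5.
Cage g needs sum 10, which forces (1,2) = 1.
Column 3 already has 1, leaving (1,3) = 4.
Cage a has product 100, so (1,4) = 5.
Column 5 already has 5; hence (1,5) = 2.
Cage g has sum 10, which forces (2,1) = 1.
The 4 cells of cage g must have sum 10; hence (2,2) = 4.
The 4 cells of cage a must have product 100, leaving (2,3) = 5.
Cage a needs product 100, leaving (2,4) = 2.
Cage c has product 72, which forces (4,3) = 3.
Column 4 already has 2, which forces (4,4) = 4.
Cage c needs product 72; hence (5,2) = 3.
4 is placed in column 3, which forces (5,3) = 2.
Row 4 already has 4, which forces (4,1) = 2.
Row 5 now contains 2, leaving (5,1) = 4.
Completed grid: 3 1 4 5 2 / 1 4 5 2 3 / 5 2 1 3 4 / 2 5 3 4 1 / 4 3 2 1 5.

3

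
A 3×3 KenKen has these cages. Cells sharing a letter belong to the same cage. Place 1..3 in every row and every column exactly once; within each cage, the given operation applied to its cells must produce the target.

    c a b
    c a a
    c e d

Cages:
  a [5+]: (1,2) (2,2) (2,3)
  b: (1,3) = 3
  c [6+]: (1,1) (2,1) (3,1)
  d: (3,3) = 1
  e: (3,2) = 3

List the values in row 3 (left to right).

2 3 1

B is a freebie, leaving (1,3) = 3.
E is a freebie, leaving (3,2) = 3.
D is a freebie, leaving (3,3) = 1.
Cage c has sum 6, so (1,1) = 1.
Cage a has sum 5, so (1,2) = 2.
Cage c needs sum 6, which forces (2,1) = 3.
Column 2 now contains 3, leaving (2,2) = 1.
Column 3 now contains 1, leaving (2,3) = 2.
Row 3 now contains 1; hence (3,1) = 2.
Filled in: 1 2 3 / 3 1 2 / 2 3 1.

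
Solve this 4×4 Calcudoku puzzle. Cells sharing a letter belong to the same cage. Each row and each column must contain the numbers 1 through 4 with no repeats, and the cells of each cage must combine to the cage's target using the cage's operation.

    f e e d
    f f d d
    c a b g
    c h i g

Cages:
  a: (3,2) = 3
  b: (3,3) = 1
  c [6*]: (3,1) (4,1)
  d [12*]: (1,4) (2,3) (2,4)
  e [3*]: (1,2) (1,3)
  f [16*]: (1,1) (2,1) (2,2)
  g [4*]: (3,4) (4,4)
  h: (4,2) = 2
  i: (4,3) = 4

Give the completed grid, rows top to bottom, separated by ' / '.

Cage a is given, so (3,2) = 3.
B is a freebie, so (3,3) = 1.
1 is placed in row 3, leaving (3,4) = 4.
Cage h is given, so (4,2) = 2.
Cage i is given, so (4,3) = 4.
4 is placed in column 4, leaving (4,4) = 1.
Cage f has product 16, so (1,1) = 4.
3 is placed in column 2; hence (1,2) = 1.
1 is placed in column 3, so (1,3) = 3.
Cage d needs product 12, which forces (1,4) = 2.
Cage f has product 16, so (2,1) = 1.
2 is placed in column 2; hence (2,2) = 4.
Cage d has product 12; hence (2,3) = 2.
1 is placed in column 4; hence (2,4) = 3.
Row 3 now contains 3, leaving (3,1) = 2.
2 is placed in row 4, leaving (4,1) = 3.

4 1 3 2 / 1 4 2 3 / 2 3 1 4 / 3 2 4 1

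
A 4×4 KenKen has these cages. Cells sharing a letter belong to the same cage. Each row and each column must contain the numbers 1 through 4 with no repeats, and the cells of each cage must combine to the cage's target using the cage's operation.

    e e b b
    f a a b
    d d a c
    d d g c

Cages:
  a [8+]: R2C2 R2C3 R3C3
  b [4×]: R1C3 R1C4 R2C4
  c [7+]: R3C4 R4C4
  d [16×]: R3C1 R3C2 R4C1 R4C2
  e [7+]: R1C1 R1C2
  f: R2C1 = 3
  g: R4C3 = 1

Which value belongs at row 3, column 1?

F is a freebie, leaving R2C1 = 3.
G is a freebie, which forces R4C3 = 1.
3 is placed in column 1, so R1C1 = 4.
Cage e's pair has sum 7, which forces R1C2 = 3.
Column 3 already has 1, which forces R1C3 = 2.
The 3 cells of cage b must have product 4, so R1C4 = 1.
Cage a needs sum 8, leaving R2C3 = 4.
Cage b needs product 4; hence R2C4 = 2.
Column 3 now contains 2, so R3C3 = 3.
Row 3 already has 3, so R3C4 = 4.
Column 1 now contains 4, so R4C1 = 2.
2 is placed in row 4, which forces R4C2 = 4.
4 is placed in column 4, so R4C4 = 3.
Row 2 already has 2, leaving R2C2 = 1.
Column 1 now contains 2, which forces R3C1 = 1.
Cage d has product 16, leaving R3C2 = 2.
The full grid is 4 3 2 1 / 3 1 4 2 / 1 2 3 4 / 2 4 1 3.

1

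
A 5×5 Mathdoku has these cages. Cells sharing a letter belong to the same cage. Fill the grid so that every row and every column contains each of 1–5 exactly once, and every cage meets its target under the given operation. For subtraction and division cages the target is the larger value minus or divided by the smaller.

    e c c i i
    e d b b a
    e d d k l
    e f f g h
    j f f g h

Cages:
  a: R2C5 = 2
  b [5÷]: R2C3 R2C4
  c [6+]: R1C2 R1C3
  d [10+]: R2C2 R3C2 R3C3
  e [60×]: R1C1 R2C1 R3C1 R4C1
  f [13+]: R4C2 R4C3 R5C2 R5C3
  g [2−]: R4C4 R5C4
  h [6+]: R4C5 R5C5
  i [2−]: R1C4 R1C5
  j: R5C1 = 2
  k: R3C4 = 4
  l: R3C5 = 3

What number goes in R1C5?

Cage a is a single given cell, so R2C5 = 2.
Cage k is given, leaving R3C4 = 4.
Cage l is given; hence R3C5 = 3.
Cage j is a single given cell, so R5C1 = 2.
The only place for 2 in column 4 is R1C4.
Cage i needs two cells with difference 2, which forces R1C5 = 4.
In row 1, 3 can only go at R1C1, so R1C1 = 3.
In row 2, 3 can only go at R2C2, so R2C2 = 3.
Row 2 needs a 4, and only R2C1 is open for it.
In row 3, 1 can only go at R3C1, so R3C1 = 1.
Column 1 now contains 1; hence R4C1 = 5.
Row 4 now contains 5; hence R4C5 = 1.
Column 5 now contains 1; hence R5C5 = 5.
Cage f needs sum 13, which forces R4C2 = 2.
Cage f has sum 13, so R4C3 = 4.
Row 4 already has 1, so R4C4 = 3.
Cage f needs sum 13, leaving R5C2 = 4.
The 4 cells of cage f must have sum 13; hence R5C3 = 3.
Cage g needs two cells with difference 2, leaving R5C4 = 1.
Cage b needs two cells with quotient 5, which forces R2C3 = 1.
Column 4 already has 1; hence R2C4 = 5.
Column 2 already has 2, which forces R3C2 = 5.
Cage d has sum 10, which forces R3C3 = 2.
Column 2 already has 5, which forces R1C2 = 1.
Column 3 now contains 1, which forces R1C3 = 5.
The full grid is 3 1 5 2 4 / 4 3 1 5 2 / 1 5 2 4 3 / 5 2 4 3 1 / 2 4 3 1 5.

4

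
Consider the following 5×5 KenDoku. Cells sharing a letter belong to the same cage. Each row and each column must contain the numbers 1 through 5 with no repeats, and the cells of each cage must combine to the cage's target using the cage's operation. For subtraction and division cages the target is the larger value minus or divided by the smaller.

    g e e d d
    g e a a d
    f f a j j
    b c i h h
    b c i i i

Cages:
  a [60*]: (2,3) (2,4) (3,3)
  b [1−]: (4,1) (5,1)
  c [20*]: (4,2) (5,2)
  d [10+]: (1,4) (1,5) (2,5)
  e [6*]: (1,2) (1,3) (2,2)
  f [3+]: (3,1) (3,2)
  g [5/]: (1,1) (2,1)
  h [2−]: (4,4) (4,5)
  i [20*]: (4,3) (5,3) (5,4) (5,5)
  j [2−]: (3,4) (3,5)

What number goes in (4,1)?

The only place for 3 in row 5 is (5,1).
In column 1, 4 can only go at (4,1), so (4,1) = 4.
4 is placed in row 4, so (4,2) = 5.
The two cells of cage c must have product 20, which forces (5,2) = 4.
Cage i needs product 20, leaving (4,3) = 2.
The only place for 2 in column 1 is (3,1).
Row 3 already has 2; hence (3,2) = 1.
Cage e has product 6, so (1,3) = 1.
Column 3 now contains 1, which forces (5,3) = 5.
Row 1 already has 1, leaving (1,1) = 5.
Cage g needs two cells with quotient 5; hence (2,1) = 1.
The 3 cells of cage a must have product 60, leaving (2,4) = 5.
5 is placed in column 4, leaving (3,4) = 3.
Row 3 already has 3, so (3,5) = 5.
3 is placed in column 4, which forces (4,4) = 1.
Row 4 now contains 1, leaving (4,5) = 3.
Column 4 now contains 1, leaving (5,4) = 2.
Row 5 already has 2, so (5,5) = 1.
2 is placed in column 4; hence (1,4) = 4.
The 3 cells of cage d must have sum 10, so (1,5) = 2.
The 3 cells of cage a must have product 60; hence (2,3) = 3.
Cage d needs sum 10, which forces (2,5) = 4.
Row 3 already has 3, leaving (3,3) = 4.
Row 1 now contains 2; hence (1,2) = 3.
Row 2 now contains 3, leaving (2,2) = 2.
Filled in: 5 3 1 4 2 / 1 2 3 5 4 / 2 1 4 3 5 / 4 5 2 1 3 / 3 4 5 2 1.

4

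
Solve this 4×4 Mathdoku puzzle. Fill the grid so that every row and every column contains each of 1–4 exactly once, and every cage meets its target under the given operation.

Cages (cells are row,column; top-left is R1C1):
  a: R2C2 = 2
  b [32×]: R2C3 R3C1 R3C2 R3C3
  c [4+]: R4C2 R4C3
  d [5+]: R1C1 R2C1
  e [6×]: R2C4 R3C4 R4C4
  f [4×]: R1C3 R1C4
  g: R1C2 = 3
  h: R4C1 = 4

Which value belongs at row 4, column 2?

Cage g is given, so R1C2 = 3.
A is a freebie; hence R2C2 = 2.
Cage b has product 32; hence R2C3 = 4.
H is a freebie, leaving R4C1 = 4.
3 is placed in column 2, leaving R4C2 = 1.
Row 4 already has 1, leaving R4C3 = 3.
Row 4 already has 3, leaving R4C4 = 2.
Cage d needs two cells with sum 5; hence R1C1 = 2.
Column 3 already has 4; hence R1C3 = 1.
The two cells of cage f must have product 4; hence R1C4 = 4.
The two cells of cage d must have sum 5, leaving R2C1 = 3.
Row 2 already has 3, which forces R2C4 = 1.
Column 1 already has 2, which forces R3C1 = 1.
1 is placed in column 2, so R3C2 = 4.
Column 3 now contains 1, which forces R3C3 = 2.
Column 4 now contains 1; hence R3C4 = 3.
The full grid is 2 3 1 4 / 3 2 4 1 / 1 4 2 3 / 4 1 3 2.

1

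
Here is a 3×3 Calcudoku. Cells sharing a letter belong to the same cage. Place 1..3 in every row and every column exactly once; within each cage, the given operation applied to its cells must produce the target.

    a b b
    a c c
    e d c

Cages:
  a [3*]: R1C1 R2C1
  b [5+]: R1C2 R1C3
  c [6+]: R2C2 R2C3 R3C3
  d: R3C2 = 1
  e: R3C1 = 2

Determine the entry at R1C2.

E is a freebie, which forces R3C1 = 2.
Cage d is a single given cell, so R3C2 = 1.
1 is placed in row 3; hence R3C3 = 3.
Cage b's pair has sum 5, so R1C2 = 3.
Column 3 now contains 3, leaving R1C3 = 2.
The 3 cells of cage c must have sum 6, leaving R2C2 = 2.
Cage c needs sum 6, so R2C3 = 1.
Row 1 now contains 3, which forces R1C1 = 1.
Row 2 now contains 1, which forces R2C1 = 3.
Filled in: 1 3 2 / 3 2 1 / 2 1 3.

3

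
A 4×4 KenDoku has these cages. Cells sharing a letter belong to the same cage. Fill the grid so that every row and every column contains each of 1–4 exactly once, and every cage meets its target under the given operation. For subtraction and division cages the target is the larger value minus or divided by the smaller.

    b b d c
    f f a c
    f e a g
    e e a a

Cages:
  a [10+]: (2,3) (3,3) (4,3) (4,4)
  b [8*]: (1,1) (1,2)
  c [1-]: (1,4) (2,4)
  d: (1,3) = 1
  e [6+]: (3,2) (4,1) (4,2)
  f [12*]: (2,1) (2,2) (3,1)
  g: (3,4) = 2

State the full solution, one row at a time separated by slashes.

2 4 1 3 / 1 3 2 4 / 4 1 3 2 / 3 2 4 1

Cage d is given, so (1,3) = 1.
Cage g is a single given cell; hence (3,4) = 2.
The 4 cells of cage a must have sum 10; hence (4,4) = 1.
Cage e has sum 6; hence (3,2) = 1.
Cage f needs product 12, so (2,1) = 1.
Row 1 needs a 3, and only (1,4) is open for it.
Column 4 already has 3, so (2,4) = 4.
Row 2 already has 4, leaving (2,2) = 3.
Row 2 now contains 3; hence (2,3) = 2.
Cage f needs product 12, leaving (3,1) = 4.
Row 3 now contains 4, which forces (3,3) = 3.
3 is placed in column 2, so (4,2) = 2.
Column 3 already has 3, leaving (4,3) = 4.
Column 1 already has 4, which forces (1,1) = 2.
Column 2 already has 2; hence (1,2) = 4.
Row 4 now contains 2, so (4,1) = 3.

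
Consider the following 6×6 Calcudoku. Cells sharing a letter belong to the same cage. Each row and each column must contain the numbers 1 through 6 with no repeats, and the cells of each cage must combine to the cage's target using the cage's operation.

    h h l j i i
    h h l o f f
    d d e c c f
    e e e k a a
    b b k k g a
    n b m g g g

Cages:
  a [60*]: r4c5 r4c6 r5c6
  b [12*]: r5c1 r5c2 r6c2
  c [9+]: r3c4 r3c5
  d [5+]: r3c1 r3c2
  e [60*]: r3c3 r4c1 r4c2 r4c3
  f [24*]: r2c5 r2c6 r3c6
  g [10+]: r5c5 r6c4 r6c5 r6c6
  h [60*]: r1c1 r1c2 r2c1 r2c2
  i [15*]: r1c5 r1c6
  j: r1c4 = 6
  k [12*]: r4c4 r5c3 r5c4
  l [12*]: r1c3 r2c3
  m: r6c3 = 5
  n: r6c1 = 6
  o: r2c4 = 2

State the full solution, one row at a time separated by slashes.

4 1 2 6 5 3 / 3 5 6 2 1 4 / 2 3 1 5 4 6 / 5 4 3 1 6 2 / 1 6 4 3 2 5 / 6 2 5 4 3 1

Cage j is given, which forces r1c4 = 6.
O is a freebie, which forces r2c4 = 2.
N is a freebie, so r6c1 = 6.
Cage m is given; hence r6c3 = 5.
The only place for 5 in row 5 is r5c6.
Cage i needs two cells with product 15, so r1c5 = 5.
Column 6 now contains 5, so r1c6 = 3.
The only place for 5 in row 3 is r3c4.
The two cells of cage c must have sum 9, which forces r3c5 = 4.
The 3 cells of cage f must have product 24, which forces r2c6 = 4.
Cage g has sum 10, leaving r6c4 = 4.
Cage k has product 12; hence r5c3 = 4.
4 is placed in column 3, which forces r1c3 = 2.
Cage l's pair has product 12; hence r2c3 = 6.
The only place for 1 in row 2 is r2c5.
Cage f has product 24; hence r3c6 = 6.
Column 6 already has 6, which forces r4c6 = 2.
Cage g needs sum 10; hence r6c6 = 1.
2 is placed in row 4, leaving r4c5 = 6.
Row 6 already has 1; hence r6c2 = 2.
2 is placed in row 6; hence r6c5 = 3.
Cage d needs two cells with sum 5; hence r3c1 = 2.
2 is placed in column 2; hence r3c2 = 3.
Row 3 now contains 3; hence r3c3 = 1.
Column 3 already has 1, which forces r4c3 = 3.
Row 4 already has 3, leaving r4c4 = 1.
Column 1 now contains 2; hence r5c1 = 1.
3 is placed in column 2; hence r5c2 = 6.
Column 4 already has 1, which forces r5c4 = 3.
Column 5 already has 3; hence r5c5 = 2.
Column 1 already has 1, leaving r1c1 = 4.
The 4 cells of cage h must have product 60, which forces r1c2 = 1.
Cage h has product 60, so r2c1 = 3.
3 is placed in column 2, which forces r2c2 = 5.
4 is placed in column 1, leaving r4c1 = 5.
Column 2 now contains 5, leaving r4c2 = 4.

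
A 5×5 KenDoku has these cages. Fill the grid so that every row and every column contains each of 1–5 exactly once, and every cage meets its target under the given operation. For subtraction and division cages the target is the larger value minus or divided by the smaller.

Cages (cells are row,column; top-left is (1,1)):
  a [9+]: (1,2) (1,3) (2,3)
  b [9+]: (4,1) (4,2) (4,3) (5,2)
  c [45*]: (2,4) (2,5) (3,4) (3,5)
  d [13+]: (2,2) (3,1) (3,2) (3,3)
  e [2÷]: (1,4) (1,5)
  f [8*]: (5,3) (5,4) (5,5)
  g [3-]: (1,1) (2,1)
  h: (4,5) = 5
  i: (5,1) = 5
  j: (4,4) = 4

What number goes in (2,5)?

3

Cage j is a single given cell; hence (4,4) = 4.
Cage h is a single given cell, so (4,5) = 5.
Cage i is a single given cell, leaving (5,1) = 5.
The 4 cells of cage b must have sum 9; hence (5,2) = 3.
The only place for 3 in row 1 is (1,3).
Cage b needs sum 9, leaving (4,1) = 3.
The only place for 5 in row 1 is (1,2).
5 is placed in column 2, which forces (2,2) = 2.
The 3 cells of cage a must have sum 9, which forces (2,3) = 1.
Row 2 already has 1, which forces (2,5) = 3.
Cage d needs sum 13, leaving (3,1) = 2.
Cage d has sum 13; hence (3,2) = 4.
Cage d has sum 13, which forces (3,3) = 5.
5 is placed in row 3, so (3,4) = 3.
Column 5 now contains 3, so (3,5) = 1.
Column 2 now contains 2, so (4,2) = 1.
Column 3 now contains 1, so (4,3) = 2.
Column 3 already has 2, leaving (5,3) = 4.
Row 5 already has 4, leaving (5,5) = 2.
Cage g's pair has difference 3, so (1,1) = 1.
Cage e's pair has quotient 2, leaving (1,4) = 2.
Column 5 now contains 2, which forces (1,5) = 4.
Row 2 already has 1, leaving (2,1) = 4.
Row 2 already has 3, which forces (2,4) = 5.
Row 5 now contains 2, leaving (5,4) = 1.
The full grid is 1 5 3 2 4 / 4 2 1 5 3 / 2 4 5 3 1 / 3 1 2 4 5 / 5 3 4 1 2.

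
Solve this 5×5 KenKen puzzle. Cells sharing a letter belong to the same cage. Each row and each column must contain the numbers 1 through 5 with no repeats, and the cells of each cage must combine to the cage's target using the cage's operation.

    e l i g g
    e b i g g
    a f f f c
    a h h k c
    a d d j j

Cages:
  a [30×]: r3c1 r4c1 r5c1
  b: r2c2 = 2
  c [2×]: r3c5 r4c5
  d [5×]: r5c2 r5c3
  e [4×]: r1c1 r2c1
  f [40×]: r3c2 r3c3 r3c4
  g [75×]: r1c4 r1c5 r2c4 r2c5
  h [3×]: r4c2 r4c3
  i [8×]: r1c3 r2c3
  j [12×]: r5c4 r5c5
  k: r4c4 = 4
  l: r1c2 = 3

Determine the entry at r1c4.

1

Cage l is a single given cell, so r1c2 = 3.
Cage b is given, which forces r2c2 = 2.
Row 2 already has 2; hence r2c3 = 4.
Column 2 already has 3, so r4c2 = 1.
Row 4 already has 1; hence r4c3 = 3.
Cage k is a single given cell, leaving r4c4 = 4.
Row 4 already has 1, so r4c5 = 2.
Column 2 already has 1, leaving r5c2 = 5.
5 is placed in row 5, leaving r5c3 = 1.
4 is placed in column 4, leaving r5c4 = 3.
Row 5 now contains 3, so r5c5 = 4.
The two cells of cage e must have product 4, which forces r1c1 = 4.
Column 3 now contains 4, which forces r1c3 = 2.
Cage g needs product 75, which forces r1c4 = 1.
Cage g needs product 75, leaving r1c5 = 5.
Row 2 now contains 4, which forces r2c1 = 1.
The 4 cells of cage g must have product 75; hence r2c4 = 5.
Cage g needs product 75; hence r2c5 = 3.
The 3 cells of cage a must have product 30, which forces r3c1 = 3.
5 is placed in column 2, leaving r3c2 = 4.
2 is placed in column 3; hence r3c3 = 5.
5 is placed in column 4, leaving r3c4 = 2.
Column 5 already has 2; hence r3c5 = 1.
2 is placed in row 4, so r4c1 = 5.
Row 5 now contains 3; hence r5c1 = 2.
The full grid is 4 3 2 1 5 / 1 2 4 5 3 / 3 4 5 2 1 / 5 1 3 4 2 / 2 5 1 3 4.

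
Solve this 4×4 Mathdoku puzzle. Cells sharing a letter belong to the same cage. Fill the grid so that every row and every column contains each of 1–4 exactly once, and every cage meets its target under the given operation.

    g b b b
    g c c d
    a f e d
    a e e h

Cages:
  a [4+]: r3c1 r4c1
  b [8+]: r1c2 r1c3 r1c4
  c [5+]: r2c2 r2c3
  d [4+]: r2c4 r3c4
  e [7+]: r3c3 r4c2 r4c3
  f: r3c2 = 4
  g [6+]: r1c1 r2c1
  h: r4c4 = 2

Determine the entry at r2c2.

2

F is a freebie, which forces r3c2 = 4.
Cage h is a single given cell, leaving r4c4 = 2.
In row 1, 2 can only go at r1c1, so r1c1 = 2.
Column 1 already has 2, which forces r2c1 = 4.
Row 2 needs a 1, and only r2c4 is open for it.
Column 4 now contains 1, leaving r3c4 = 3.
3 is placed in column 4, so r1c4 = 4.
Row 3 now contains 3, which forces r3c1 = 1.
Row 3 now contains 3; hence r3c3 = 2.
The two cells of cage a must have sum 4, so r4c1 = 3.
Cage e needs sum 7, leaving r4c2 = 1.
The 3 cells of cage e must have sum 7, which forces r4c3 = 4.
Column 2 now contains 1, which forces r1c2 = 3.
Cage b needs sum 8; hence r1c3 = 1.
Cage c needs two cells with sum 5, which forces r2c2 = 2.
2 is placed in column 3; hence r2c3 = 3.
Filled in: 2 3 1 4 / 4 2 3 1 / 1 4 2 3 / 3 1 4 2.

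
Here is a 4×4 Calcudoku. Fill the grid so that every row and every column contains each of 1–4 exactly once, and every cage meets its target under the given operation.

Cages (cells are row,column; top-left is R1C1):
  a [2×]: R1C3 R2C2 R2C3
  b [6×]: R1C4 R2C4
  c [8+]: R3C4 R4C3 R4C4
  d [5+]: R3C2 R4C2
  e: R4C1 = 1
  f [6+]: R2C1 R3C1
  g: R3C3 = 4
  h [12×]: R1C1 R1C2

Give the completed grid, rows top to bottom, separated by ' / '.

3 4 1 2 / 4 1 2 3 / 2 3 4 1 / 1 2 3 4

Cage a has product 2, so R1C3 = 1.
The 3 cells of cage a must have product 2, leaving R2C2 = 1.
Cage a needs product 2, which forces R2C3 = 2.
2 is placed in row 2, which forces R2C4 = 3.
Cage g is a single given cell; hence R3C3 = 4.
Cage e is given, so R4C1 = 1.
Column 3 now contains 4, which forces R4C3 = 3.
Column 4 now contains 3, leaving R1C4 = 2.
2 is placed in row 2; hence R2C1 = 4.
Row 3 now contains 4, which forces R3C1 = 2.
Cage d needs two cells with sum 5, leaving R3C2 = 3.
Cage c needs sum 8, which forces R3C4 = 1.
Cage d's pair has sum 5, which forces R4C2 = 2.
Cage c needs sum 8; hence R4C4 = 4.
4 is placed in column 1, which forces R1C1 = 3.
3 is placed in column 2, leaving R1C2 = 4.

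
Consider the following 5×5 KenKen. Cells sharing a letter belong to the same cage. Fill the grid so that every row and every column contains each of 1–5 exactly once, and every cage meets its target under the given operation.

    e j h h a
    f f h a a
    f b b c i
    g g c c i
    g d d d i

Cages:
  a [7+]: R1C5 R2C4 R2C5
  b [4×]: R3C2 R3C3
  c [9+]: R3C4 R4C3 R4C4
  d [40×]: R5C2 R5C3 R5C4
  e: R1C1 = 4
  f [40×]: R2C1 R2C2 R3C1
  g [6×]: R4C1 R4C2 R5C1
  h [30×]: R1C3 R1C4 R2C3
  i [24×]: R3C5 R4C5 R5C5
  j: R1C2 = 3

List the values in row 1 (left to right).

4 3 5 2 1

Cage e is given; hence R1C1 = 4.
Cage j is a single given cell, so R1C2 = 3.
The 3 cells of cage f must have product 40, so R2C2 = 4.
Cage h has product 30, leaving R2C3 = 3.
4 is placed in column 2, which forces R3C2 = 1.
Row 3 now contains 1; hence R3C3 = 4.
Column 2 already has 1, leaving R4C2 = 2.
Column 2 now contains 2, so R5C2 = 5.
Row 5 now contains 5, which forces R5C3 = 2.
2 is placed in row 5, leaving R5C4 = 4.
4 is placed in row 5; hence R5C5 = 3.
2 is placed in column 3, leaving R1C3 = 5.
The 3 cells of cage h must have product 30; hence R1C4 = 2.
The 3 cells of cage a must have sum 7, so R1C5 = 1.
Cage a needs sum 7; hence R2C4 = 1.
The 3 cells of cage a must have sum 7, leaving R2C5 = 5.
Column 5 already has 3, leaving R3C5 = 2.
The 3 cells of cage g must have product 6, so R4C1 = 3.
5 is placed in column 3, which forces R4C3 = 1.
Row 4 already has 3, which forces R4C4 = 5.
Column 5 already has 3, leaving R4C5 = 4.
Row 5 already has 3; hence R5C1 = 1.
5 is placed in row 2, leaving R2C1 = 2.
2 is placed in row 3; hence R3C1 = 5.
Column 4 now contains 5, which forces R3C4 = 3.
Filled in: 4 3 5 2 1 / 2 4 3 1 5 / 5 1 4 3 2 / 3 2 1 5 4 / 1 5 2 4 3.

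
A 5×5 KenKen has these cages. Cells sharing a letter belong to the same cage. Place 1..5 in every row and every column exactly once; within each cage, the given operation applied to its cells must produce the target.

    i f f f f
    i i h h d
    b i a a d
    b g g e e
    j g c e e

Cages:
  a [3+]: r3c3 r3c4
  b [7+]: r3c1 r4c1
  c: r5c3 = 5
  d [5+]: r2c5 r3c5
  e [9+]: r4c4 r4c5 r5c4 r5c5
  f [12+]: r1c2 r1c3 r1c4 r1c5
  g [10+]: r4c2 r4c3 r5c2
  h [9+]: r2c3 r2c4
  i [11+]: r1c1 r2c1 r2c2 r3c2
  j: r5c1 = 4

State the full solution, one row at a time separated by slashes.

Cage j is a single given cell; hence r5c1 = 4.
Cage c is given; hence r5c3 = 5.
5 is placed in column 3, which forces r2c3 = 4.
The two cells of cage h must have sum 9, which forces r2c4 = 5.
In row 1, 3 can only go at r1c1, so r1c1 = 3.
The only place for 3 in row 3 is r3c5.
Cage d needs two cells with sum 5, leaving r2c5 = 2.
Column 5 already has 2, so r5c5 = 1.
Row 2 now contains 2, leaving r2c1 = 1.
The 4 cells of cage i must have sum 11, so r2c2 = 3.
The 4 cells of cage i must have sum 11, so r3c2 = 4.
Column 2 already has 4, so r4c2 = 5.
Cage e needs sum 9, so r4c4 = 1.
Row 4 already has 5, leaving r4c5 = 4.
3 is placed in column 2, leaving r5c2 = 2.
Row 5 already has 2, which forces r5c4 = 3.
2 is placed in column 2; hence r1c2 = 1.
The 4 cells of cage f must have sum 12, leaving r1c3 = 2.
Cage f has sum 12, leaving r1c4 = 4.
Column 5 already has 4; hence r1c5 = 5.
The two cells of cage b must have sum 7, which forces r3c1 = 5.
The two cells of cage a must have sum 3, which forces r3c3 = 1.
Column 4 now contains 1, which forces r3c4 = 2.
Row 4 already has 5, leaving r4c1 = 2.
Cage g has sum 10, so r4c3 = 3.

3 1 2 4 5 / 1 3 4 5 2 / 5 4 1 2 3 / 2 5 3 1 4 / 4 2 5 3 1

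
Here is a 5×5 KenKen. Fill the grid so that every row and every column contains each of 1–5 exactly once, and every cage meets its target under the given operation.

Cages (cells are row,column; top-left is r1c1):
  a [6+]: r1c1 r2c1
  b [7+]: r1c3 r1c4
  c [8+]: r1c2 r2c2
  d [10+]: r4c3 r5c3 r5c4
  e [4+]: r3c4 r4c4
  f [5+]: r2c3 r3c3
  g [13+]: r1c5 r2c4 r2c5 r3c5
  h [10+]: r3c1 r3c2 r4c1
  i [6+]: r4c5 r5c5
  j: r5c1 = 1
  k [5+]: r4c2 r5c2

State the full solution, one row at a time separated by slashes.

J is a freebie; hence r5c1 = 1.
In row 1, 1 can only go at r1c5, so r1c5 = 1.
Row 2 needs a 1, and only r2c3 is open for it.
Cage f needs two cells with sum 5, which forces r3c3 = 4.
The only place for 4 in column 2 is r5c2.
The two cells of cage k must have sum 5; hence r4c2 = 1.
1 is placed in row 4, so r4c4 = 3.
The two cells of cage i must have sum 6, leaving r4c5 = 4.
4 is placed in row 5; hence r5c5 = 2.
Cage g has sum 13; hence r2c4 = 4.
Column 4 already has 3, leaving r3c4 = 1.
The 3 cells of cage d must have sum 10, leaving r4c3 = 2.
Cage d has sum 10, which forces r5c3 = 3.
2 is placed in row 5; hence r5c4 = 5.
Cage a needs two cells with sum 6, which forces r1c1 = 4.
3 is placed in column 3, which forces r1c3 = 5.
5 is placed in column 4; hence r1c4 = 2.
4 is placed in row 2, which forces r2c1 = 2.
Column 1 already has 2, which forces r3c1 = 3.
Row 3 now contains 3, so r3c2 = 2.
Row 3 now contains 3, leaving r3c5 = 5.
Row 4 already has 2, so r4c1 = 5.
Row 1 already has 5; hence r1c2 = 3.
The two cells of cage c must have sum 8; hence r2c2 = 5.
Column 5 now contains 5, which forces r2c5 = 3.

4 3 5 2 1 / 2 5 1 4 3 / 3 2 4 1 5 / 5 1 2 3 4 / 1 4 3 5 2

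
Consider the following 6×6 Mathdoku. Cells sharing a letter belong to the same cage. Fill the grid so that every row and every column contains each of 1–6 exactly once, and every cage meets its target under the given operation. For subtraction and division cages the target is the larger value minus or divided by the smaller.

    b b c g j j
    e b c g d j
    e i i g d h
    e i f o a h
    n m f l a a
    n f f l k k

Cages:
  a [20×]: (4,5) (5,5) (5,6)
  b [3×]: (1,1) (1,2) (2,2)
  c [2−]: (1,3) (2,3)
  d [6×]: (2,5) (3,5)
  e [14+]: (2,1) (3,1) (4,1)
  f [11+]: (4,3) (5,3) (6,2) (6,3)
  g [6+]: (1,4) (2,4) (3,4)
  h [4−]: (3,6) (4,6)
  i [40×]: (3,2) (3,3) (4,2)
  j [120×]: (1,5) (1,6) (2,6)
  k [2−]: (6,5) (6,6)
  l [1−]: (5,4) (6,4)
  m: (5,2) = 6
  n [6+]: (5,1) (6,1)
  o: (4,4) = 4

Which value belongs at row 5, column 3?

3

Cage b needs product 3, leaving (1,1) = 1.
Cage b has product 3; hence (1,2) = 3.
3 is placed in row 1, so (1,4) = 2.
Cage b needs product 3, leaving (2,2) = 1.
Row 2 now contains 1, leaving (2,4) = 3.
Column 4 now contains 3, which forces (3,4) = 1.
Cage o is a single given cell, which forces (4,4) = 4.
Cage m is given, leaving (5,2) = 6.
Row 5 now contains 6, which forces (5,4) = 5.
Column 4 already has 5, leaving (6,4) = 6.
Cage d's pair has product 6, so (2,5) = 2.
Cage d's pair has product 6, leaving (3,5) = 3.
Cage a has product 20; hence (4,5) = 5.
Cage e needs sum 14, leaving (4,1) = 3.
5 is placed in row 4, which forces (4,2) = 2.
The 4 cells of cage f must have sum 11, leaving (4,3) = 1.
Row 4 now contains 1, which forces (4,6) = 6.
Cage j has product 120, which forces (1,5) = 6.
Cage h needs two cells with difference 4, which forces (3,6) = 2.
Column 6 already has 2, so (6,6) = 3.
Row 1 already has 6, so (1,3) = 4.
Row 1 already has 4; hence (1,6) = 5.
Cage c's pair has difference 2, so (2,3) = 6.
5 is placed in column 6, which forces (2,6) = 4.
4 is placed in column 3, leaving (3,3) = 5.
4 is placed in column 3, which forces (5,3) = 3.
Column 6 already has 4, which forces (5,6) = 1.
Row 6 already has 3, so (6,3) = 2.
The two cells of cage k must have difference 2, which forces (6,5) = 1.
Row 2 now contains 6; hence (2,1) = 5.
Row 3 already has 5, which forces (3,1) = 6.
Row 3 already has 5, leaving (3,2) = 4.
Cage n needs two cells with sum 6, so (5,1) = 2.
1 is placed in row 5, leaving (5,5) = 4.
Row 6 already has 2, which forces (6,1) = 4.
Cage f has sum 11, which forces (6,2) = 5.
Filled in: 1 3 4 2 6 5 / 5 1 6 3 2 4 / 6 4 5 1 3 2 / 3 2 1 4 5 6 / 2 6 3 5 4 1 / 4 5 2 6 1 3.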